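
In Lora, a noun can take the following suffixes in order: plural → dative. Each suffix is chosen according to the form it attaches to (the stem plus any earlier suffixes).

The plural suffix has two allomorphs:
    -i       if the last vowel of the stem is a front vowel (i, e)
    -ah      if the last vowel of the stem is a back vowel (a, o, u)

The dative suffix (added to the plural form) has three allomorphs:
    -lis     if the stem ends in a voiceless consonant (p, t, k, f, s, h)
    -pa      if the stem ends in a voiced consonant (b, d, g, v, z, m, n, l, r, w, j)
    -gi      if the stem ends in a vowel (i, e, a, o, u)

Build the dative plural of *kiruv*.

*kiruv* — last vowel /u/ (a back vowel) → -ah → *kiruvah*.
The final sound of the plural form *kiruvah* is /h/, which is a voiceless consonant, so the dative suffix is -lis, giving *kiruvahlis*.

kiruvahlis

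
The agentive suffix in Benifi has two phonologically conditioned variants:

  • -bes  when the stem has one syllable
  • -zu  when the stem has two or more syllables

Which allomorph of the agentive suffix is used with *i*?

-bes

With one syllable, *i* takes -bes.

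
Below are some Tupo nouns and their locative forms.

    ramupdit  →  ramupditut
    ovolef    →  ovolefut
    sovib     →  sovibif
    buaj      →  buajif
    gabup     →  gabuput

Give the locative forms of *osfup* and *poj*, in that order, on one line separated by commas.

osfuput, pojif

The suffix is conditioned by the final consonant: -ut when the stem ends in a voiceless consonant (*ramupdit*, *ovolef*, *gabup*); -if when the stem ends in a voiced consonant (*sovib*, *buaj*).
The final consonant of *osfup* is /p/, which is voiceless, so the suffix is -ut, giving *osfuput*.
*poj* — final consonant /j/ (voiced) → -if → *pojif*.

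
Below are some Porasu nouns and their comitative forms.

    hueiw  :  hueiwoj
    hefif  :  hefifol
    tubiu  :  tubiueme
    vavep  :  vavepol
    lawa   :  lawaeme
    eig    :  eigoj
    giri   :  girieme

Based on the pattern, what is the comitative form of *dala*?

dalaeme

The alternation tracks the final sound of the stem — -ol when the stem ends in a voiceless consonant (*hefif*, *vavep*); -oj when the stem ends in a voiced consonant (*hueiw*, *eig*); -eme when the stem ends in a vowel (*tubiu*, *lawa*, *giri*).
*dala*: final sound = /a/, a vowel → -eme → *dalaeme*.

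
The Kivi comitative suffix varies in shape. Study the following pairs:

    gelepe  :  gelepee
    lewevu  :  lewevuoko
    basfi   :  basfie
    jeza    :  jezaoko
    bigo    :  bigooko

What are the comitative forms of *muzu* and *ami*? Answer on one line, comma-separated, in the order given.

The pattern is front/back vowel harmony: -e when the last vowel of the stem is a front vowel (*gelepe*, *basfi*); -oko when the last vowel of the stem is a back vowel (*lewevu*, *jeza*, *bigo*).
*muzu*: last vowel = /u/, a back vowel → -oko → *muzuoko*.
*ami*: last vowel = /i/, a front vowel → -e → *amie*.

muzuoko, amie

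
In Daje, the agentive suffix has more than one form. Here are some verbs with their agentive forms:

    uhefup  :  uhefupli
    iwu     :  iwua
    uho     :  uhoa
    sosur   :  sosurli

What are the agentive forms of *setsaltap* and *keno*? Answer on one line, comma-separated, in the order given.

The pattern is consonant vs. vowel: -li when the stem ends in a consonant (*uhefup*, *sosur*); -a when the stem ends in a vowel (*iwu*, *uho*).
*setsaltap*: final sound = /p/, a consonant → -li → *setsaltapli*.
*keno*: final sound = /o/, a vowel → -a → *kenoa*.

setsaltapli, kenoa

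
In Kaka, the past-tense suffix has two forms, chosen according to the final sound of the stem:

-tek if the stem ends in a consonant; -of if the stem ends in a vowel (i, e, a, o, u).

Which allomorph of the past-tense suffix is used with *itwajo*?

-of

*itwajo* — final sound /o/ (a vowel) → -of.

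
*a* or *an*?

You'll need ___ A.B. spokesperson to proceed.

The indefinite article is chosen by the initial *sound* of the following word, not its spelling.
The initialism *A.B.* is read letter by letter; the first letter, A, is pronounced /eɪ/, which begins with a vowel sound.
So the article is *an*: You'll need an A.B. spokesperson to proceed.

an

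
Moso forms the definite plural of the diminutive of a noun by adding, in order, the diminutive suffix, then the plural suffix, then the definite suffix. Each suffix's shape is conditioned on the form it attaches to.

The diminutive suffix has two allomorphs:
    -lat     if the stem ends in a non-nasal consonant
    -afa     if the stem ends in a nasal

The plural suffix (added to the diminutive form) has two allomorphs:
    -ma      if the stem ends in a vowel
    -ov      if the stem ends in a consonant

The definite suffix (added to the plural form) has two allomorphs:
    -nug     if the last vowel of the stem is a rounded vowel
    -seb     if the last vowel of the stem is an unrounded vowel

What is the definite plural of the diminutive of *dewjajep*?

*dewjajep*: final consonant = /p/, non-nasal → -lat → *dewjajeplat*.
The final sound of the diminutive form *dewjajeplat* is /t/, which is a consonant, so the plural suffix is -ov, giving *dewjajeplatov*.
The plural form *dewjajeplatov*: last vowel = /o/, a rounded vowel → -nug → *dewjajeplatovnug*.

dewjajeplatovnug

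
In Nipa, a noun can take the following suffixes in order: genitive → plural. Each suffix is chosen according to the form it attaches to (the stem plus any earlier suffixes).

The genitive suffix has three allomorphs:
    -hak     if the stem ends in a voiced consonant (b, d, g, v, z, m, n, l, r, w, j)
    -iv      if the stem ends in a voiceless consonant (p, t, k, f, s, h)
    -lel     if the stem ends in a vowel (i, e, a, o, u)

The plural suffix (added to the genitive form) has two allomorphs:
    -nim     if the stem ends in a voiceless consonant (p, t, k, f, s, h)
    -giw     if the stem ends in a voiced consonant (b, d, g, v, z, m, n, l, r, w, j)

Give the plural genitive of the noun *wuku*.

The final sound of *wuku* is /u/, which is a vowel, so the genitive suffix is -lel, giving *wukulel*.
Since the final consonant of the genitive form *wukulel* is /l/ (voiced), it takes -giw, giving *wukulelgiw*.

wukulelgiw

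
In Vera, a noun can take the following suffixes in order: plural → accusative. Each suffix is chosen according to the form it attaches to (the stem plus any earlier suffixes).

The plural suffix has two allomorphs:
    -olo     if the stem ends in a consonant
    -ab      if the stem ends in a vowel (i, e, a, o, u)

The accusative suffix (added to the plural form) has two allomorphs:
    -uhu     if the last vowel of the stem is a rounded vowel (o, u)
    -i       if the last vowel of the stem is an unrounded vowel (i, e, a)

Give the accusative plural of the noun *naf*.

*naf* — final sound /f/ (a consonant) → -olo → *nafolo*.
The last vowel of the plural form *nafolo* is /o/, which is a rounded vowel, so the accusative suffix is -uhu, giving *nafolouhu*.

nafolouhu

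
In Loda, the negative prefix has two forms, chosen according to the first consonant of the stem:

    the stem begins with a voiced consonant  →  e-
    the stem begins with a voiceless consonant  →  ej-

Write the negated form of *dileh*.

*dileh* — first consonant /d/ (voiced) → e- → *edileh*.

edileh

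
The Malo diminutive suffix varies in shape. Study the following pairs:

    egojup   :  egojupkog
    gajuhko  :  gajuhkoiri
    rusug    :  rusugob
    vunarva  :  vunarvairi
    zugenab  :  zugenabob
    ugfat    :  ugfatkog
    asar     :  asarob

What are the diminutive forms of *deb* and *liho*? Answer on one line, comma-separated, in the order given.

The alternation tracks the final sound of the stem — -kog when the stem ends in a voiceless consonant (*egojup*, *ugfat*); -ob when the stem ends in a voiced consonant (*rusug*, *zugenab*, *asar*); -iri when the stem ends in a vowel (*gajuhko*, *vunarva*).
The final sound of *deb* is /b/, which is a voiced consonant, so the suffix is -ob, giving *debob*.
*liho*: final sound = /o/, a vowel → -iri → *lihoiri*.

debob, lihoiri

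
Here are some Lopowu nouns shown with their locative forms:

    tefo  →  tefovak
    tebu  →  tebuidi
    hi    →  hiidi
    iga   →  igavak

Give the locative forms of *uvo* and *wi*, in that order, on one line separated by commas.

uvovak, wiidi

Looking at the last vowel of each stem: -idi when the last vowel of the stem is a high vowel (*tebu*, *hi*); -vak when the last vowel of the stem is a non-high vowel (*tefo*, *iga*).
*uvo*: last vowel = /o/, a non-high vowel → -vak → *uvovak*.
*wi* — last vowel /i/ (a high vowel) → -idi → *wiidi*.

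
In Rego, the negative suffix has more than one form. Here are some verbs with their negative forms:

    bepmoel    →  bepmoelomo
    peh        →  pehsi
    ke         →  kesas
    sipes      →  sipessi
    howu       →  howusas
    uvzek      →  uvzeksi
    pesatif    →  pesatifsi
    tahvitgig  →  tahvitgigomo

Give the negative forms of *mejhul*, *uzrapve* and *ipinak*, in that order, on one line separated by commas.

Looking at the final sound of each stem: -si when the stem ends in a voiceless consonant (*peh*, *sipes*, *uvzek*, *pesatif*); -omo when the stem ends in a voiced consonant (*bepmoel*, *tahvitgig*); -sas when the stem ends in a vowel (*ke*, *howu*).
The final sound of *mejhul* is /l/, which is a voiced consonant, so the suffix is -omo, giving *mejhulomo*.
The final sound of *uzrapve* is /e/, which is a vowel, so the suffix is -sas, giving *uzrapvesas*.
*ipinak* — final sound /k/ (a voiceless consonant) → -si → *ipinaksi*.

mejhulomo, uzrapvesas, ipinaksi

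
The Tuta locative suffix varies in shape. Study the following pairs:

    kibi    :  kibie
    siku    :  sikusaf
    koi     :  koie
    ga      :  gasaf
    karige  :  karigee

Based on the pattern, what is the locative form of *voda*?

vodasaf

The suffix is conditioned by the last vowel: -e when the last vowel of the stem is a front vowel (*kibi*, *koi*, *karige*); -saf when the last vowel of the stem is a back vowel (*siku*, *ga*).
*voda* — last vowel /a/ (a back vowel) → -saf → *vodasaf*.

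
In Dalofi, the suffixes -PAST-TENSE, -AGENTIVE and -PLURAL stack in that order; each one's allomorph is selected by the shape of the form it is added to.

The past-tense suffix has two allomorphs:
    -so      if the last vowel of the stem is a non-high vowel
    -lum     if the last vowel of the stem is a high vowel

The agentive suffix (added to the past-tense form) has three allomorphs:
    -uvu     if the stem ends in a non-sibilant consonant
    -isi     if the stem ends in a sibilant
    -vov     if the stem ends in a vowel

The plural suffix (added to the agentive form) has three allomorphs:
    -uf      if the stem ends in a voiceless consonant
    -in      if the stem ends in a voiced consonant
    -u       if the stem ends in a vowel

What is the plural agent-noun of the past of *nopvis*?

The last vowel of *nopvis* is /i/, which is a high vowel, so the past-tense suffix is -lum, giving *nopvislum*.
Since the final sound of the past-tense form *nopvislum* is /m/ (a non-sibilant consonant), it takes -uvu, giving *nopvislumuvu*.
The final sound of the agentive form *nopvislumuvu* is /u/, which is a vowel, so the plural suffix is -u, giving *nopvislumuvuu*.

nopvislumuvuu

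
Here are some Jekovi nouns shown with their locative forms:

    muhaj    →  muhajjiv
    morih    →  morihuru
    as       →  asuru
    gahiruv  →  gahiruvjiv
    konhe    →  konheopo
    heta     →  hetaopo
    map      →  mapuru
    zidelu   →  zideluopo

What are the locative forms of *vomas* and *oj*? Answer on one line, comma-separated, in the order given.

vomasuru, ojjiv

The alternation tracks the final sound of the stem — -uru when the stem ends in a voiceless consonant (*morih*, *as*, *map*); -jiv when the stem ends in a voiced consonant (*muhaj*, *gahiruv*); -opo when the stem ends in a vowel (*konhe*, *heta*, *zidelu*).
*vomas* — final sound /s/ (a voiceless consonant) → -uru → *vomasuru*.
*oj* — final sound /j/ (a voiced consonant) → -jiv → *ojjiv*.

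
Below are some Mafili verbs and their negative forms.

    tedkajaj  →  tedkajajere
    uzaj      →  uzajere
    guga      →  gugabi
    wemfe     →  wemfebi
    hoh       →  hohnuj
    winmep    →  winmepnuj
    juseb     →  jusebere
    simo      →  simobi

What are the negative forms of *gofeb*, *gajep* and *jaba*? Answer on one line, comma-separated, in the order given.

The suffix is conditioned by the final sound: -nuj when the stem ends in a voiceless consonant (*hoh*, *winmep*); -ere when the stem ends in a voiced consonant (*tedkajaj*, *uzaj*, *juseb*); -bi when the stem ends in a vowel (*guga*, *wemfe*, *simo*).
*gofeb* — final sound /b/ (a voiced consonant) → -ere → *gofebere*.
Since the final sound of *gajep* is /p/ (a voiceless consonant), it takes -nuj, giving *gajepnuj*.
*jaba*: final sound = /a/, a vowel → -bi → *jababi*.

gofebere, gajepnuj, jababi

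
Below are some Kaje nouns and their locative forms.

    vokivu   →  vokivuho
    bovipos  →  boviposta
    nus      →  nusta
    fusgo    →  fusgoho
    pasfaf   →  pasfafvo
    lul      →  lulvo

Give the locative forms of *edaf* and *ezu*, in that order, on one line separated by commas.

The alternation tracks the final sound of the stem — -ta when the stem ends in a sibilant (*bovipos*, *nus*); -vo when the stem ends in a non-sibilant consonant (*pasfaf*, *lul*); -ho when the stem ends in a vowel (*vokivu*, *fusgo*).
Since the final sound of *edaf* is /f/ (a non-sibilant consonant), it takes -vo, giving *edafvo*.
*ezu* — final sound /u/ (a vowel) → -ho → *ezuho*.

edafvo, ezuho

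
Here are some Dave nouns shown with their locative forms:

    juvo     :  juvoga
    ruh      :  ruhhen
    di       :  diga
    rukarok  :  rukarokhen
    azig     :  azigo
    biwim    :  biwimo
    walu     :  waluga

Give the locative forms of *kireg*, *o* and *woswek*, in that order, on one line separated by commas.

kirego, oga, woswekhen

The suffix is conditioned by the final sound: -hen when the stem ends in a voiceless consonant (*ruh*, *rukarok*); -o when the stem ends in a voiced consonant (*azig*, *biwim*); -ga when the stem ends in a vowel (*juvo*, *di*, *walu*).
The final sound of *kireg* is /g/, which is a voiced consonant, so the suffix is -o, giving *kirego*.
Since the final sound of *o* is /o/ (a vowel), it takes -ga, giving *oga*.
Since the final sound of *woswek* is /k/ (a voiceless consonant), it takes -hen, giving *woswekhen*.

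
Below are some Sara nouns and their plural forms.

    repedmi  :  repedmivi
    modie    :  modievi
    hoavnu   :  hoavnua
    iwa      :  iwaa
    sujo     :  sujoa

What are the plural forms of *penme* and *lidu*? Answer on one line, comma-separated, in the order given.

penmevi, lidua

Looking at the last vowel of each stem: -vi when the last vowel of the stem is a front vowel (*repedmi*, *modie*); -a when the last vowel of the stem is a back vowel (*hoavnu*, *iwa*, *sujo*).
The last vowel of *penme* is /e/, which is a front vowel, so the suffix is -vi, giving *penmevi*.
The last vowel of *lidu* is /u/, which is a back vowel, so the suffix is -a, giving *lidua*.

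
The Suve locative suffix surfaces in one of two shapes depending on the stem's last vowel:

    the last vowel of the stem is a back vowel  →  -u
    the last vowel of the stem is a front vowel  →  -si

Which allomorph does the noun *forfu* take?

-u

*forfu*: last vowel = /u/, a back vowel → -u.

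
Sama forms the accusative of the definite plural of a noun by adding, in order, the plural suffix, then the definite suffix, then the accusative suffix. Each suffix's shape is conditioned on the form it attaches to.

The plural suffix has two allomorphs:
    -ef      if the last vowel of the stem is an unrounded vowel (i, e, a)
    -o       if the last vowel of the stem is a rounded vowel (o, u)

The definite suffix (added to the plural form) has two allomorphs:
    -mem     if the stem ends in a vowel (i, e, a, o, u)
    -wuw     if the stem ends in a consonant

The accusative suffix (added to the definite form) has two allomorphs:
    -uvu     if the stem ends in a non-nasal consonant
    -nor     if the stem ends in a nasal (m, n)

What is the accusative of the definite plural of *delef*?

delefefwuwuvu

The last vowel of *delef* is /e/, which is an unrounded vowel, so the plural suffix is -ef, giving *delefef*.
The final sound of the plural form *delefef* is /f/, which is a consonant, so the definite suffix is -wuw, giving *delefefwuw*.
The definite form *delefefwuw*: final consonant = /w/, non-nasal → -uvu → *delefefwuwuvu*.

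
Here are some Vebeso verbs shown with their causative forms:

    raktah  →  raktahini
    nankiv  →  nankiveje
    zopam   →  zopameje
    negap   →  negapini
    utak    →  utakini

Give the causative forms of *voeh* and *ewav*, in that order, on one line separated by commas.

The pattern is voicing of the final consonant: -ini when the stem ends in a voiceless consonant (*raktah*, *negap*, *utak*); -eje when the stem ends in a voiced consonant (*nankiv*, *zopam*).
Since the final consonant of *voeh* is /h/ (voiceless), it takes -ini, giving *voehini*.
*ewav* — final consonant /v/ (voiced) → -eje → *ewaveje*.

voehini, ewaveje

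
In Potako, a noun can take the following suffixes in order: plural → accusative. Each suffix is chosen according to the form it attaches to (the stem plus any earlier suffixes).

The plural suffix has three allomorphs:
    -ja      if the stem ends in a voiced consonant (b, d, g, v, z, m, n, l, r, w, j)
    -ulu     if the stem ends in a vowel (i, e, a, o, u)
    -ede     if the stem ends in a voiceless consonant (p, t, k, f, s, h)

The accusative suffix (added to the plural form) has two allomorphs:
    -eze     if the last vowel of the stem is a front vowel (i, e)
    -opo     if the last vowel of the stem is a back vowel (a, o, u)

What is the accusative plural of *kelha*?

Since the final sound of *kelha* is /a/ (a vowel), it takes -ulu, giving *kelhaulu*.
The plural form *kelhaulu*: last vowel = /u/, a back vowel → -opo → *kelhauluopo*.

kelhauluopo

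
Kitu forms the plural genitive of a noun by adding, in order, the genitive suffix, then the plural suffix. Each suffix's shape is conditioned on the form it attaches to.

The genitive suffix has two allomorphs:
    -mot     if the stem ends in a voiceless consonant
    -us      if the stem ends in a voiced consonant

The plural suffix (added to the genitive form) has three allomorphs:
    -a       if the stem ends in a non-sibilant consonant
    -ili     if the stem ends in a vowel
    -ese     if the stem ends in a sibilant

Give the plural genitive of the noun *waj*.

wajusese

The final consonant of *waj* is /j/, which is voiced, so the genitive suffix is -us, giving *wajus*.
Since the final sound of the genitive form *wajus* is /s/ (a sibilant), it takes -ese, giving *wajusese*.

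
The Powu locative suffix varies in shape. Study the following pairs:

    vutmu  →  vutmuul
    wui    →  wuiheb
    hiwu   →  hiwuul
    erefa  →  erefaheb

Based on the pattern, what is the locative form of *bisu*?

Looking at the last vowel of each stem: -ul when the last vowel of the stem is a rounded vowel (*vutmu*, *hiwu*); -heb when the last vowel of the stem is an unrounded vowel (*wui*, *erefa*).
The last vowel of *bisu* is /u/, which is a rounded vowel, so the suffix is -ul, giving *bisuul*.

bisuul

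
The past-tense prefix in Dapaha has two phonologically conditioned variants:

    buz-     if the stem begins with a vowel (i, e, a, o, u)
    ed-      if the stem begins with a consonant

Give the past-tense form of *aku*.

buzaku

The first sound of *aku* is /a/, which is a vowel, so the prefix is buz-, giving *buzaku*.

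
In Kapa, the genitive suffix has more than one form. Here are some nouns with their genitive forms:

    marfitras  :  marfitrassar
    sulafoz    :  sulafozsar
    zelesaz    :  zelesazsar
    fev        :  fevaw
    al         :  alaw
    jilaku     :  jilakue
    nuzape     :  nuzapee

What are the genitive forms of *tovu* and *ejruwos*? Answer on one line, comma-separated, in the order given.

tovue, ejruwossar

Looking at the final sound of each stem: -sar when the stem ends in a sibilant (*marfitras*, *sulafoz*, *zelesaz*); -aw when the stem ends in a non-sibilant consonant (*fev*, *al*); -e when the stem ends in a vowel (*jilaku*, *nuzape*).
*tovu* — final sound /u/ (a vowel) → -e → *tovue*.
The final sound of *ejruwos* is /s/, which is a sibilant, so the suffix is -sar, giving *ejruwossar*.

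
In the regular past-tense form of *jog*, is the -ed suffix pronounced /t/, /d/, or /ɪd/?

The stem *jog* ends in a voiced sound other than /d/.
The -ed suffix is realized as /ɪd/ after /t, d/; as /t/ after other voiceless consonants; and as /d/ after other voiced sounds.
So -ed on *jog* is pronounced /d/.

/d/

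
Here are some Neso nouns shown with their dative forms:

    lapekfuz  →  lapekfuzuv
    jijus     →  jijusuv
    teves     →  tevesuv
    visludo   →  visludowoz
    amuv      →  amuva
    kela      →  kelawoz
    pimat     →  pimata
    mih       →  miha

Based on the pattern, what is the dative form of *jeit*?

jeita

The pattern is sibilance of the final sound: -uv when the stem ends in a sibilant (*lapekfuz*, *jijus*, *teves*); -a when the stem ends in a non-sibilant consonant (*amuv*, *pimat*, *mih*); -woz when the stem ends in a vowel (*visludo*, *kela*).
The final sound of *jeit* is /t/, which is a non-sibilant consonant, so the suffix is -a, giving *jeita*.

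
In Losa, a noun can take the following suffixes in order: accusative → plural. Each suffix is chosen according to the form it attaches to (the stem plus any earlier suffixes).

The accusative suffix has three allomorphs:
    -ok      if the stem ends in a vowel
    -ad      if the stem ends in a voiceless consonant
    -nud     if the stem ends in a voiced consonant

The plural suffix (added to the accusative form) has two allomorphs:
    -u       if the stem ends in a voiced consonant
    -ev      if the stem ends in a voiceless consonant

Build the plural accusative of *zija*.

zijaokev

*zija* — final sound /a/ (a vowel) → -ok → *zijaok*.
Since the final consonant of the accusative form *zijaok* is /k/ (voiceless), it takes -ev, giving *zijaokev*.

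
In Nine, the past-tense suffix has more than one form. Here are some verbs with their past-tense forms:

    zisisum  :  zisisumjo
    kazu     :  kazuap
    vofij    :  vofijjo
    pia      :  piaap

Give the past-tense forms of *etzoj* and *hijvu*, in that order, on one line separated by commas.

etzojjo, hijvuap

The pattern is consonant vs. vowel: -jo when the stem ends in a consonant (*zisisum*, *vofij*); -ap when the stem ends in a vowel (*kazu*, *pia*).
*etzoj* — final sound /j/ (a consonant) → -jo → *etzojjo*.
Since the final sound of *hijvu* is /u/ (a vowel), it takes -ap, giving *hijvuap*.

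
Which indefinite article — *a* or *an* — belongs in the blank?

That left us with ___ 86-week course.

an

The indefinite article is chosen by the initial *sound* of the following word, not its spelling.
The number *86* is spoken "eighty-…", beginning with /ˈeɪti/ — a vowel sound.
So the article is *an*: That left us with an 86-week course.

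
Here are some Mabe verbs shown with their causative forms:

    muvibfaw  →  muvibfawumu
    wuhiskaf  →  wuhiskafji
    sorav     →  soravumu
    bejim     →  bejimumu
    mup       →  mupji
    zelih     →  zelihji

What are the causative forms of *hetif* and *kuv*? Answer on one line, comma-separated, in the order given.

The pattern is voicing of the final consonant: -ji when the stem ends in a voiceless consonant (*wuhiskaf*, *mup*, *zelih*); -umu when the stem ends in a voiced consonant (*muvibfaw*, *sorav*, *bejim*).
Since the final consonant of *hetif* is /f/ (voiceless), it takes -ji, giving *hetifji*.
Since the final consonant of *kuv* is /v/ (voiced), it takes -umu, giving *kuvumu*.

hetifji, kuvumu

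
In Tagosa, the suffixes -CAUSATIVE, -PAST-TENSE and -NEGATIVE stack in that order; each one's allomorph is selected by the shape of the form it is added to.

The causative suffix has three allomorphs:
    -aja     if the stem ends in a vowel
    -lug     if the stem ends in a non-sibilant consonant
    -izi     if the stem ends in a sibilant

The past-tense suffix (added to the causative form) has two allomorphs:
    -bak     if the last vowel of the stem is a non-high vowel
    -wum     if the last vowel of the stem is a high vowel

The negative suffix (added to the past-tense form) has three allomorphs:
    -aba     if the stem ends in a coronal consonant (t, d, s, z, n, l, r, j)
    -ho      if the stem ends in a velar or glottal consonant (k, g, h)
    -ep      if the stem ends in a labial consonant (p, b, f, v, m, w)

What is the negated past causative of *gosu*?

*gosu* — final sound /u/ (a vowel) → -aja → *gosuaja*.
The causative form *gosuaja* — last vowel /a/ (a non-high vowel) → -bak → *gosuajabak*.
The past-tense form *gosuajabak* — final consonant /k/ (velar/glottal) → -ho → *gosuajabakho*.

gosuajabakho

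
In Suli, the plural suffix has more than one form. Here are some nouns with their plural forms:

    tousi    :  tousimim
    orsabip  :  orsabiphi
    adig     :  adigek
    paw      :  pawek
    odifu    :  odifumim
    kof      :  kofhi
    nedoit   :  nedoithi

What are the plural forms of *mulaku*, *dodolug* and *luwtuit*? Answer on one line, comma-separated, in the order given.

Looking at the final sound of each stem: -hi when the stem ends in a voiceless consonant (*orsabip*, *kof*, *nedoit*); -ek when the stem ends in a voiced consonant (*adig*, *paw*); -mim when the stem ends in a vowel (*tousi*, *odifu*).
The final sound of *mulaku* is /u/, which is a vowel, so the suffix is -mim, giving *mulakumim*.
The final sound of *dodolug* is /g/, which is a voiced consonant, so the suffix is -ek, giving *dodolugek*.
The final sound of *luwtuit* is /t/, which is a voiceless consonant, so the suffix is -hi, giving *luwtuithi*.

mulakumim, dodolugek, luwtuithi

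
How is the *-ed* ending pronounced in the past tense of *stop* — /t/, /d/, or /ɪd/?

/t/

The stem *stop* ends in a voiceless consonant other than /t/.
The -ed suffix is realized as /ɪd/ after /t, d/; as /t/ after other voiceless consonants; and as /d/ after other voiced sounds.
So -ed on *stop* is pronounced /t/.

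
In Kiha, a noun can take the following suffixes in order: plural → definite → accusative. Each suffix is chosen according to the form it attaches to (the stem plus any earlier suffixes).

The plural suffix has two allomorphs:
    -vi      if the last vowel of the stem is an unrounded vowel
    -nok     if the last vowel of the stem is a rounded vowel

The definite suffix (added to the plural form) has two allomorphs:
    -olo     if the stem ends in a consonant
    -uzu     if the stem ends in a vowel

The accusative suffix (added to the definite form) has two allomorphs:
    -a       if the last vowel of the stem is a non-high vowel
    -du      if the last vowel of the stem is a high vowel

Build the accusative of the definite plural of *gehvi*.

Since the last vowel of *gehvi* is /i/ (an unrounded vowel), it takes -vi, giving *gehvivi*.
The final sound of the plural form *gehvivi* is /i/, which is a vowel, so the definite suffix is -uzu, giving *gehviviuzu*.
Since the last vowel of the definite form *gehviviuzu* is /u/ (a high vowel), it takes -du, giving *gehviviuzudu*.

gehviviuzudu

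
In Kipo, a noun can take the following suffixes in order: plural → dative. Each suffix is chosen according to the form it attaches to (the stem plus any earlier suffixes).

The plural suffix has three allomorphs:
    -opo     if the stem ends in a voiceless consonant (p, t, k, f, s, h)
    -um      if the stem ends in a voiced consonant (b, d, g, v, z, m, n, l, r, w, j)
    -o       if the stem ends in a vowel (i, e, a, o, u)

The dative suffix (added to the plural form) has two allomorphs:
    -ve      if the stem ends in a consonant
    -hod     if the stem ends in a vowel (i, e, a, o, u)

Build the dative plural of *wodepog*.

*wodepog* — final sound /g/ (a voiced consonant) → -um → *wodepogum*.
Since the final sound of the plural form *wodepogum* is /m/ (a consonant), it takes -ve, giving *wodepogumve*.

wodepogumve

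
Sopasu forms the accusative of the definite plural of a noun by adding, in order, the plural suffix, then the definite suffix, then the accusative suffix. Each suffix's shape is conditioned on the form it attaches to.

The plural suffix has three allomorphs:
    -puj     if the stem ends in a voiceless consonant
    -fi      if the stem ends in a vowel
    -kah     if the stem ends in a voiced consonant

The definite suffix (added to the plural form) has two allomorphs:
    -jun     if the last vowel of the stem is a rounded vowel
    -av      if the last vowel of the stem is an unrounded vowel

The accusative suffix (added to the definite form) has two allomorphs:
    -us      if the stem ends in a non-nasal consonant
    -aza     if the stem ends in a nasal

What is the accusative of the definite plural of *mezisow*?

*mezisow*: final sound = /w/, a voiced consonant → -kah → *mezisowkah*.
The plural form *mezisowkah*: last vowel = /a/, an unrounded vowel → -av → *mezisowkahav*.
The definite form *mezisowkahav* — final consonant /v/ (non-nasal) → -us → *mezisowkahavus*.

mezisowkahavus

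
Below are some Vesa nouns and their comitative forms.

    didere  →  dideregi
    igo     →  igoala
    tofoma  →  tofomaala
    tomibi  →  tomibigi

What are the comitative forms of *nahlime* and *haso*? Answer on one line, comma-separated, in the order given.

nahlimegi, hasoala

The suffix is conditioned by the last vowel: -gi when the last vowel of the stem is a front vowel (*didere*, *tomibi*); -ala when the last vowel of the stem is a back vowel (*igo*, *tofoma*).
*nahlime*: last vowel = /e/, a front vowel → -gi → *nahlimegi*.
*haso*: last vowel = /o/, a back vowel → -ala → *hasoala*.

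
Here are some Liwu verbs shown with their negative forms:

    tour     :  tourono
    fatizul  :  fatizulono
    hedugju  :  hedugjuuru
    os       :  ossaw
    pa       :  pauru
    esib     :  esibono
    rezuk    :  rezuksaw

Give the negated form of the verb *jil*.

Looking at the final sound of each stem: -saw when the stem ends in a voiceless consonant (*os*, *rezuk*); -ono when the stem ends in a voiced consonant (*tour*, *fatizul*, *esib*); -uru when the stem ends in a vowel (*hedugju*, *pa*).
*jil* — final sound /l/ (a voiced consonant) → -ono → *jilono*.

jilono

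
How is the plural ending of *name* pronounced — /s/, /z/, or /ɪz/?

The stem *name* ends in a voiced non-sibilant sound.
The plural suffix surfaces as /ɪz/ after sibilants, /s/ after other voiceless consonants, and /z/ after other voiced sounds.
So the plural -s on *name* is pronounced /z/.

/z/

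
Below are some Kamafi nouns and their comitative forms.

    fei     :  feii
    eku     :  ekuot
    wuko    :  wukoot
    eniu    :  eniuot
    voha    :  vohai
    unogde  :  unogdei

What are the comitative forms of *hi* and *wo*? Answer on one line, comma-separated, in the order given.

Looking at the last vowel of each stem: -ot when the last vowel of the stem is a rounded vowel (*eku*, *wuko*, *eniu*); -i when the last vowel of the stem is an unrounded vowel (*fei*, *voha*, *unogde*).
Since the last vowel of *hi* is /i/ (an unrounded vowel), it takes -i, giving *hii*.
*wo* — last vowel /o/ (a rounded vowel) → -ot → *woot*.

hii, woot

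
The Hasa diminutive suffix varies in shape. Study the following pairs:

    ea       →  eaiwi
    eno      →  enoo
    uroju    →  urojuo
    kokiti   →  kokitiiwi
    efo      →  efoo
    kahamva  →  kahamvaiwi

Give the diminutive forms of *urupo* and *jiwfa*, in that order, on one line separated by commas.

The pattern is rounding harmony: -o when the last vowel of the stem is a rounded vowel (*eno*, *uroju*, *efo*); -iwi when the last vowel of the stem is an unrounded vowel (*ea*, *kokiti*, *kahamva*).
Since the last vowel of *urupo* is /o/ (a rounded vowel), it takes -o, giving *urupoo*.
Since the last vowel of *jiwfa* is /a/ (an unrounded vowel), it takes -iwi, giving *jiwfaiwi*.

urupoo, jiwfaiwi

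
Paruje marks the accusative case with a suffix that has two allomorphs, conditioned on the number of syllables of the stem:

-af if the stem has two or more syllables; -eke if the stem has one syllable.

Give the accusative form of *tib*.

With one syllable, *tib* takes -eke → *tibeke*.

tibeke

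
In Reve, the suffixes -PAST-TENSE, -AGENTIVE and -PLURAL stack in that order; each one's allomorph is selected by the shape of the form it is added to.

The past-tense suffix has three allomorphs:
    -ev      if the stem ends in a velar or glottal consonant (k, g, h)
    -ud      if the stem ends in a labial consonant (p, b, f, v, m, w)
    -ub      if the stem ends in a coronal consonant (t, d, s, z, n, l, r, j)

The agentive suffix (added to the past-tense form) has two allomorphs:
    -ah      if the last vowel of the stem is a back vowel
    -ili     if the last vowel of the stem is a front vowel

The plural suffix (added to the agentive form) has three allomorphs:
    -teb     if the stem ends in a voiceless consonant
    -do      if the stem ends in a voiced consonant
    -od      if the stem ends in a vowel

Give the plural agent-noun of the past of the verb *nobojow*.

nobojowudahteb

*nobojow*: final consonant = /w/, labial → -ud → *nobojowud*.
The past-tense form *nobojowud*: last vowel = /u/, a back vowel → -ah → *nobojowudah*.
Since the final sound of the agentive form *nobojowudah* is /h/ (a voiceless consonant), it takes -teb, giving *nobojowudahteb*.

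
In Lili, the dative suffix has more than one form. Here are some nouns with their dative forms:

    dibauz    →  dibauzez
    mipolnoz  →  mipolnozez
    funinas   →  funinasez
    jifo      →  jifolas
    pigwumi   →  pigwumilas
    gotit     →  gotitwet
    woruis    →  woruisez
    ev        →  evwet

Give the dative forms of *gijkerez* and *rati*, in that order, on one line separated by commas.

Looking at the final sound of each stem: -ez when the stem ends in a sibilant (*dibauz*, *mipolnoz*, *funinas*, *woruis*); -wet when the stem ends in a non-sibilant consonant (*gotit*, *ev*); -las when the stem ends in a vowel (*jifo*, *pigwumi*).
Since the final sound of *gijkerez* is /z/ (a sibilant), it takes -ez, giving *gijkerezez*.
*rati* — final sound /i/ (a vowel) → -las → *ratilas*.

gijkerezez, ratilas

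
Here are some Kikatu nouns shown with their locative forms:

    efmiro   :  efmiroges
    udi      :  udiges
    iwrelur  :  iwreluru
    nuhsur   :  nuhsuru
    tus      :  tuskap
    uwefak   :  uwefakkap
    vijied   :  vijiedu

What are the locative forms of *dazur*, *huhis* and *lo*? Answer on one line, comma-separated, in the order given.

The pattern is voicing of the final sound: -kap when the stem ends in a voiceless consonant (*tus*, *uwefak*); -u when the stem ends in a voiced consonant (*iwrelur*, *nuhsur*, *vijied*); -ges when the stem ends in a vowel (*efmiro*, *udi*).
Since the final sound of *dazur* is /r/ (a voiced consonant), it takes -u, giving *dazuru*.
The final sound of *huhis* is /s/, which is a voiceless consonant, so the suffix is -kap, giving *huhiskap*.
*lo* — final sound /o/ (a vowel) → -ges → *loges*.

dazuru, huhiskap, loges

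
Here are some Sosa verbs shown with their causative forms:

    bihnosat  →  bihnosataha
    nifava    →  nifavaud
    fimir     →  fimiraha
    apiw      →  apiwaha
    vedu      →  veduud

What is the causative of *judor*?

judoraha

The alternation tracks the final sound of the stem — -aha when the stem ends in a consonant (*bihnosat*, *fimir*, *apiw*); -ud when the stem ends in a vowel (*nifava*, *vedu*).
The final sound of *judor* is /r/, which is a consonant, so the suffix is -aha, giving *judoraha*.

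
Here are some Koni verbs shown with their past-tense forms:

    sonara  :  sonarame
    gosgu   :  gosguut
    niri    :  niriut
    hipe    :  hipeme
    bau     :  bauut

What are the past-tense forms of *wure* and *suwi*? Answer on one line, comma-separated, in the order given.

The alternation tracks the last vowel of the stem — -ut when the last vowel of the stem is a high vowel (*gosgu*, *niri*, *bau*); -me when the last vowel of the stem is a non-high vowel (*sonara*, *hipe*).
The last vowel of *wure* is /e/, which is a non-high vowel, so the suffix is -me, giving *wureme*.
Since the last vowel of *suwi* is /i/ (a high vowel), it takes -ut, giving *suwiut*.

wureme, suwiut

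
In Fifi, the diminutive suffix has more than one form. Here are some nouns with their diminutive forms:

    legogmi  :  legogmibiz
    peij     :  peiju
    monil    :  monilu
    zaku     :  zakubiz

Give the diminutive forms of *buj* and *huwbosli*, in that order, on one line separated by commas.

The pattern is consonant vs. vowel: -u when the stem ends in a consonant (*peij*, *monil*); -biz when the stem ends in a vowel (*legogmi*, *zaku*).
The final sound of *buj* is /j/, which is a consonant, so the suffix is -u, giving *buju*.
*huwbosli* — final sound /i/ (a vowel) → -biz → *huwboslibiz*.

buju, huwboslibiz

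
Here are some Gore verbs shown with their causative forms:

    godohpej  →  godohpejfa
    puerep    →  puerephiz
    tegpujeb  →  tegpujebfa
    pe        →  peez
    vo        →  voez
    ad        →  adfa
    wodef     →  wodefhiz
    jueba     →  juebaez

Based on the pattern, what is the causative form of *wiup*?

wiuphiz

The alternation tracks the final sound of the stem — -hiz when the stem ends in a voiceless consonant (*puerep*, *wodef*); -fa when the stem ends in a voiced consonant (*godohpej*, *tegpujeb*, *ad*); -ez when the stem ends in a vowel (*pe*, *vo*, *jueba*).
*wiup*: final sound = /p/, a voiceless consonant → -hiz → *wiuphiz*.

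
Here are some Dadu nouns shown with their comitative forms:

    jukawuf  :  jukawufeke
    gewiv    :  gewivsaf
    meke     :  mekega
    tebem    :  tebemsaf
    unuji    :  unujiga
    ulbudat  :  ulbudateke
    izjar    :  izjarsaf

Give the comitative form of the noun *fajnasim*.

Looking at the final sound of each stem: -eke when the stem ends in a voiceless consonant (*jukawuf*, *ulbudat*); -saf when the stem ends in a voiced consonant (*gewiv*, *tebem*, *izjar*); -ga when the stem ends in a vowel (*meke*, *unuji*).
The final sound of *fajnasim* is /m/, which is a voiced consonant, so the suffix is -saf, giving *fajnasimsaf*.

fajnasimsaf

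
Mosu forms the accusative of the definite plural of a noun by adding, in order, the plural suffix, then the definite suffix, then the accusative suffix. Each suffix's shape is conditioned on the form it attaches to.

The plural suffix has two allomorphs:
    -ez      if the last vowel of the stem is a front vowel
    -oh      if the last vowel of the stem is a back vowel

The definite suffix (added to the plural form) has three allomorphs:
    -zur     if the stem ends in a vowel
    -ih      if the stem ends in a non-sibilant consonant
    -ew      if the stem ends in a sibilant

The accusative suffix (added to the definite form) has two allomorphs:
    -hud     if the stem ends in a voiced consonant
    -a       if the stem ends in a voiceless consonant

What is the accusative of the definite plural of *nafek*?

*nafek* — last vowel /e/ (a front vowel) → -ez → *nafekez*.
Since the final sound of the plural form *nafekez* is /z/ (a sibilant), it takes -ew, giving *nafekezew*.
The definite form *nafekezew* — final consonant /w/ (voiced) → -hud → *nafekezewhud*.

nafekezewhud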